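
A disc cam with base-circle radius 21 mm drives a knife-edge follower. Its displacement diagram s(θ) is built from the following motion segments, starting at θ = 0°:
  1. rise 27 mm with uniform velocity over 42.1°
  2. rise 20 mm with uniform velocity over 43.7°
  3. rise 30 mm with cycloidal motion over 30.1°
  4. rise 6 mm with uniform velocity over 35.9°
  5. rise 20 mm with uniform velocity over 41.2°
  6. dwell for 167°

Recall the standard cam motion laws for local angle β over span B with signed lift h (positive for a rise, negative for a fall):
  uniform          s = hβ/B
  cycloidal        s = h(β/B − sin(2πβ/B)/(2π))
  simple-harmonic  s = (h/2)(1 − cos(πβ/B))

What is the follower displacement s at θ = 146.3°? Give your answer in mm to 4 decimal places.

seg 1 [0°–42.1°] uniform, h=27: full span → s += 27 → s = 27.0000
seg 2 [42.1°–85.8°] uniform, h=20: full span → s += 20 → s = 47.0000
seg 3 [85.8°–115.9°] cycloidal, h=30: full span → s += 30 → s = 77.0000
seg 4 [115.9°–151.8°] uniform, h=6: θ=146.3° here. β=30.4, B=35.9. 6·30.4/35.9 = 5.0808 → s = 82.0808

82.0808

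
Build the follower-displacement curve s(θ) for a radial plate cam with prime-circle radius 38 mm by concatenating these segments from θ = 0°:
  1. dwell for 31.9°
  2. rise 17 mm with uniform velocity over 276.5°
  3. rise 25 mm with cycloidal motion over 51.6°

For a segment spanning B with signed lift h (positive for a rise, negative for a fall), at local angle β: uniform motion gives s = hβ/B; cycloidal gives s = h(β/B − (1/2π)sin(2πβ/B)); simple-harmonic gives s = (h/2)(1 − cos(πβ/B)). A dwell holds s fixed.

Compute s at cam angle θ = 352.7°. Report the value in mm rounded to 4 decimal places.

seg 1 [0°–31.9°] dwell: s stays 0.0000
seg 2 [31.9°–308.4°] uniform, h=17: full span → s += 17 → s = 17.0000
seg 3 [308.4°–360°] cycloidal, h=25: θ=352.7° here. β=44.3, B=51.6. 25·(0.8585 − sin(2π·0.8585)/(2π)) = 24.5523 → s = 41.5523

41.5523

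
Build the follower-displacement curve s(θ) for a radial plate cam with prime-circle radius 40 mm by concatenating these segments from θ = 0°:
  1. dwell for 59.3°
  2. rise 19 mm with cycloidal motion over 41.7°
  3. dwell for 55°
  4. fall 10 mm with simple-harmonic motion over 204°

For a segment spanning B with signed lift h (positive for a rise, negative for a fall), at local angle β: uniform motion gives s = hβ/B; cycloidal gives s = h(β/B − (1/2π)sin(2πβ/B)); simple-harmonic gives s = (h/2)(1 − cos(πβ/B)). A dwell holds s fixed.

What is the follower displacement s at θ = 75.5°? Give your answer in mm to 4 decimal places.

seg 1 [0°–59.3°] dwell: s stays 0.0000
seg 2 [59.3°–101°] cycloidal, h=19: θ=75.5° here. β=16.2, B=41.7. 19·(0.3885 − sin(2π·0.3885)/(2π)) = 5.4317 → s = 5.4317

5.4317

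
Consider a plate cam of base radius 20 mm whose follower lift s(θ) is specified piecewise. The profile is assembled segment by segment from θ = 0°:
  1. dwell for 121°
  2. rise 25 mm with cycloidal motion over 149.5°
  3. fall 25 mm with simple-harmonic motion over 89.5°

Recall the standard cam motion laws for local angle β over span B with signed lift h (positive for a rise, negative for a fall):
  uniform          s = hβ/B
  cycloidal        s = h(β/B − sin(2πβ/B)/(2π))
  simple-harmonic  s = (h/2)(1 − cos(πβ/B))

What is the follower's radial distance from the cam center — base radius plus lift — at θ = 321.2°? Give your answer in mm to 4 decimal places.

seg 1 [0°–121°] dwell: s stays 0.0000
seg 2 [121°–270.5°] cycloidal, h=25: full span → s += 25 → s = 25.0000
seg 3 [270.5°–360°] simple-harmonic, h=-25: θ=321.2° here. β=50.7, B=89.5. -25/2·(1 − cos(π·0.5665)) = -15.0917 → s = 9.9083
radial distance = base radius + s = 20 + 9.9083 = 29.9083

29.9083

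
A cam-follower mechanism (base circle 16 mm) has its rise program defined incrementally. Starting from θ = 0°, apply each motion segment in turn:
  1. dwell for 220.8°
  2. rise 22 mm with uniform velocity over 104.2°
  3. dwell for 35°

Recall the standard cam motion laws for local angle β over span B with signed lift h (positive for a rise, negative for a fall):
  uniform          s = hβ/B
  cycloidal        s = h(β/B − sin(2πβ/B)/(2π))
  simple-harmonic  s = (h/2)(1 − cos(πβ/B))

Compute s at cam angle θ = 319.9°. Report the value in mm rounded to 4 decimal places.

seg 1 [0°–220.8°] dwell: s stays 0.0000
seg 2 [220.8°–325°] uniform, h=22: θ=319.9° here. β=99.1, B=104.2. 22·99.1/104.2 = 20.9232 → s = 20.9232

20.9232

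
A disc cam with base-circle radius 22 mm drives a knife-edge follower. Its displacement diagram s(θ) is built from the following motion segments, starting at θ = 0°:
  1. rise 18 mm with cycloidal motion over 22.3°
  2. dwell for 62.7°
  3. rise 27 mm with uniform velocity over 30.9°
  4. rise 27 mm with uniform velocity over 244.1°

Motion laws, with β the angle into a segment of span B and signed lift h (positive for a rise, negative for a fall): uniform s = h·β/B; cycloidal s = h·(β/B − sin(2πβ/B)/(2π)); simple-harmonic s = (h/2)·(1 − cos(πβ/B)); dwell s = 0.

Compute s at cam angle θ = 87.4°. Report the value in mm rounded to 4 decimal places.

seg 1 [0°–22.3°] cycloidal, h=18: full span → s += 18 → s = 18.0000
seg 2 [22.3°–85°] dwell: s stays 18.0000
seg 3 [85°–115.9°] uniform, h=27: θ=87.4° here. β=2.4, B=30.9. 27·2.4/30.9 = 2.0971 → s = 20.0971

20.0971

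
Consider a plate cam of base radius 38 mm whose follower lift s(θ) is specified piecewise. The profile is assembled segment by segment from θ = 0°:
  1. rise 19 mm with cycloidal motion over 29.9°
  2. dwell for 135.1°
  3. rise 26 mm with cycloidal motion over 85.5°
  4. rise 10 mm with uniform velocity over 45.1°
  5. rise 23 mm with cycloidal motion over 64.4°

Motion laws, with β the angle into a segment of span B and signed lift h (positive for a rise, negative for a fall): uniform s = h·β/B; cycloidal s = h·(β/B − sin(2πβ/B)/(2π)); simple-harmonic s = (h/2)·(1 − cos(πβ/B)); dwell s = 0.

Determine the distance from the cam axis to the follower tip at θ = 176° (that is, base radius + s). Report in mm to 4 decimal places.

seg 1 [0°–29.9°] cycloidal, h=19: full span → s += 19 → s = 19.0000
seg 2 [29.9°–165°] dwell: s stays 19.0000
seg 3 [165°–250.5°] cycloidal, h=26: θ=176° here. β=11, B=85.5. 26·(0.1287 − sin(2π·0.1287)/(2π)) = 0.3526 → s = 19.3526
radial distance = base radius + s = 38 + 19.3526 = 57.3526

57.3526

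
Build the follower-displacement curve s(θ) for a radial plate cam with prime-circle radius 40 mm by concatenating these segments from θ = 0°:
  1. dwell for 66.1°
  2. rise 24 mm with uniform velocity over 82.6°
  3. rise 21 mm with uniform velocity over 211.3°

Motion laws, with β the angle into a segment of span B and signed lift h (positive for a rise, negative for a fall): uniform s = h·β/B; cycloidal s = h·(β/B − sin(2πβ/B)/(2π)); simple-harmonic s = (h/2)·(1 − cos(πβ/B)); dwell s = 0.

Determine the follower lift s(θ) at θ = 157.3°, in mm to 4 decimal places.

seg 1 [0°–66.1°] dwell: s stays 0.0000
seg 2 [66.1°–148.7°] uniform, h=24: full span → s += 24 → s = 24.0000
seg 3 [148.7°–360°] uniform, h=21: θ=157.3° here. β=8.6, B=211.3. 21·8.6/211.3 = 0.8547 → s = 24.8547

24.8547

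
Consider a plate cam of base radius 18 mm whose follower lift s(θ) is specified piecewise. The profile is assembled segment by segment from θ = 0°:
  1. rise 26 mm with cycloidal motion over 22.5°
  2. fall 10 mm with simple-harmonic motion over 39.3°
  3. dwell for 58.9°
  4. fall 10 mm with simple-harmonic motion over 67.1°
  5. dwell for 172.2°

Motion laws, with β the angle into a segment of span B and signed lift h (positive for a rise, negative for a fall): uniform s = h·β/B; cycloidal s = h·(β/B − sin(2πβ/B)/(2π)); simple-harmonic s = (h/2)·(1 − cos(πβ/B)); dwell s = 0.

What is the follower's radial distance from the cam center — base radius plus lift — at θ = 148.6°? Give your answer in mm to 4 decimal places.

seg 1 [0°–22.5°] cycloidal, h=26: full span → s += 26 → s = 26.0000
seg 2 [22.5°–61.8°] simple-harmonic, h=-10: full span → s += -10 → s = 16.0000
seg 3 [61.8°–120.7°] dwell: s stays 16.0000
seg 4 [120.7°–187.8°] simple-harmonic, h=-10: θ=148.6° here. β=27.9, B=67.1. -10/2·(1 − cos(π·0.4158)) = -3.6927 → s = 12.3073
radial distance = base radius + s = 18 + 12.3073 = 30.3073

30.3073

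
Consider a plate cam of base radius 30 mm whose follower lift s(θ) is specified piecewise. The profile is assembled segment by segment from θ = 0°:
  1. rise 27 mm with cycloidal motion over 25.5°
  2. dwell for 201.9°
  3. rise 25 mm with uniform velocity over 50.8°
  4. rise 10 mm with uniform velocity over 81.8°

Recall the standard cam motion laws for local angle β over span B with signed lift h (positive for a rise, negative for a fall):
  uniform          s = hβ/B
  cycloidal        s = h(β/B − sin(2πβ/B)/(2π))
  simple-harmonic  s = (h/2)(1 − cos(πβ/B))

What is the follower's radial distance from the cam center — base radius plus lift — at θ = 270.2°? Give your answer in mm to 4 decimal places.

seg 1 [0°–25.5°] cycloidal, h=27: full span → s += 27 → s = 27.0000
seg 2 [25.5°–227.4°] dwell: s stays 27.0000
seg 3 [227.4°–278.2°] uniform, h=25: θ=270.2° here. β=42.8, B=50.8. 25·42.8/50.8 = 21.0630 → s = 48.0630
radial distance = base radius + s = 30 + 48.0630 = 78.0630

78.0630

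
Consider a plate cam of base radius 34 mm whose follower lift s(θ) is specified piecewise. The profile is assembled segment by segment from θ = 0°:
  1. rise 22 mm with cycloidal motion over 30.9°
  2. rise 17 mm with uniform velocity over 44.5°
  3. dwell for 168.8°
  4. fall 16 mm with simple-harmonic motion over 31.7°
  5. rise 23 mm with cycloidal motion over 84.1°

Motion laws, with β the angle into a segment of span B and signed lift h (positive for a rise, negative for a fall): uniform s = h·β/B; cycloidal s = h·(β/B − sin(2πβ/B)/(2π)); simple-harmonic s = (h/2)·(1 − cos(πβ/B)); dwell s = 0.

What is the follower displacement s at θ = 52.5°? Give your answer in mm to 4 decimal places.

seg 1 [0°–30.9°] cycloidal, h=22: full span → s += 22 → s = 22.0000
seg 2 [30.9°–75.4°] uniform, h=17: θ=52.5° here. β=21.6, B=44.5. 17·21.6/44.5 = 8.2517 → s = 30.2517

30.2517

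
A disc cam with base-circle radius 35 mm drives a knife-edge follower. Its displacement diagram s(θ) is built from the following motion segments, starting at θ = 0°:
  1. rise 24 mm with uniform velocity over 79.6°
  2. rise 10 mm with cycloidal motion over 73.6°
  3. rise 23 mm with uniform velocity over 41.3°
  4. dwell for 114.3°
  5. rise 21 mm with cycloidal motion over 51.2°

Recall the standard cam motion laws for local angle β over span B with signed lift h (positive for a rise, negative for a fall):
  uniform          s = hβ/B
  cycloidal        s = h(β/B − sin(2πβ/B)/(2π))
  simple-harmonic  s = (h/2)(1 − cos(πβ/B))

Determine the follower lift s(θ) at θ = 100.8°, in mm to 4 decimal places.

seg 1 [0°–79.6°] uniform, h=24: full span → s += 24 → s = 24.0000
seg 2 [79.6°–153.2°] cycloidal, h=10: θ=100.8° here. β=21.2, B=73.6. 10·(0.2880 − sin(2π·0.2880)/(2π)) = 1.3341 → s = 25.3341

25.3341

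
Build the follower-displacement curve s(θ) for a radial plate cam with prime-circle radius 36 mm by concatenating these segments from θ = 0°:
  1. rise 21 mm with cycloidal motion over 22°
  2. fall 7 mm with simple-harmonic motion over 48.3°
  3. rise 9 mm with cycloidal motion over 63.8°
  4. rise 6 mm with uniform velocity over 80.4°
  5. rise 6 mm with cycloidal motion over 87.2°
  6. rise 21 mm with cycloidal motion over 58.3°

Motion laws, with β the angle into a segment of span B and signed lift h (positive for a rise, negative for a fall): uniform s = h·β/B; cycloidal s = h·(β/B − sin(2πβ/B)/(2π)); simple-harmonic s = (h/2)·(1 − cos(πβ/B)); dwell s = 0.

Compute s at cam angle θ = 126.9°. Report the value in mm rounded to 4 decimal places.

seg 1 [0°–22°] cycloidal, h=21: full span → s += 21 → s = 21.0000
seg 2 [22°–70.3°] simple-harmonic, h=-7: full span → s += -7 → s = 14.0000
seg 3 [70.3°–134.1°] cycloidal, h=9: θ=126.9° here. β=56.6, B=63.8. 9·(0.8871 − sin(2π·0.8871)/(2π)) = 8.9170 → s = 22.9170

22.9170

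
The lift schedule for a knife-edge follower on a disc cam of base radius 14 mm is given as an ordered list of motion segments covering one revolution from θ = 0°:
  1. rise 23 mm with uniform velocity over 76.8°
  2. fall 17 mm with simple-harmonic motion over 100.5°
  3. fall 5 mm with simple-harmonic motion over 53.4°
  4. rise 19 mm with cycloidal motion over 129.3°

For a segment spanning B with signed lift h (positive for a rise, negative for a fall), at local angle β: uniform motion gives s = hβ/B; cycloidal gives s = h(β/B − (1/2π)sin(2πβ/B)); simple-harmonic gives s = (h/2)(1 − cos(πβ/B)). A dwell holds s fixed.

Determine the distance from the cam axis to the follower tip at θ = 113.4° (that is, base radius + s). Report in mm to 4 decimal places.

seg 1 [0°–76.8°] uniform, h=23: full span → s += 23 → s = 23.0000
seg 2 [76.8°–177.3°] simple-harmonic, h=-17: θ=113.4° here. β=36.6, B=100.5. -17/2·(1 − cos(π·0.3642)) = -4.9822 → s = 18.0178
radial distance = base radius + s = 14 + 18.0178 = 32.0178

32.0178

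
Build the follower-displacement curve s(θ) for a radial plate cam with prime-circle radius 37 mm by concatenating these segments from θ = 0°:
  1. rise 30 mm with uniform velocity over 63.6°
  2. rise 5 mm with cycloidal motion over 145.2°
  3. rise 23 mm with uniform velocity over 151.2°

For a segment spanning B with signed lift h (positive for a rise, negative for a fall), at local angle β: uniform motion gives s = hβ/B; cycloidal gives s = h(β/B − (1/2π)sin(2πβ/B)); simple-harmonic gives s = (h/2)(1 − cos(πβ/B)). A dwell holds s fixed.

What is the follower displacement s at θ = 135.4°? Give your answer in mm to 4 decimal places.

seg 1 [0°–63.6°] uniform, h=30: full span → s += 30 → s = 30.0000
seg 2 [63.6°–208.8°] cycloidal, h=5: θ=135.4° here. β=71.8, B=145.2. 5·(0.4945 − sin(2π·0.4945)/(2π)) = 2.4449 → s = 32.4449

32.4449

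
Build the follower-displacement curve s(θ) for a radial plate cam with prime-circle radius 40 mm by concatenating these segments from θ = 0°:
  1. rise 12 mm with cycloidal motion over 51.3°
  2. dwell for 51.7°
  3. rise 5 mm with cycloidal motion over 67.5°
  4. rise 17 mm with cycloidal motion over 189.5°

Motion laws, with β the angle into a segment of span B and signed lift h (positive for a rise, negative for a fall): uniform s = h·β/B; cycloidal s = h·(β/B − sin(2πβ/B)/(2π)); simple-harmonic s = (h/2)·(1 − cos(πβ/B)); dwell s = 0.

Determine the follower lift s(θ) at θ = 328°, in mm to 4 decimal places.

seg 1 [0°–51.3°] cycloidal, h=12: full span → s += 12 → s = 12.0000
seg 2 [51.3°–103°] dwell: s stays 12.0000
seg 3 [103°–170.5°] cycloidal, h=5: full span → s += 5 → s = 17.0000
seg 4 [170.5°–360°] cycloidal, h=17: θ=328° here. β=157.5, B=189.5. 17·(0.8311 − sin(2π·0.8311)/(2π)) = 16.4909 → s = 33.4909

33.4909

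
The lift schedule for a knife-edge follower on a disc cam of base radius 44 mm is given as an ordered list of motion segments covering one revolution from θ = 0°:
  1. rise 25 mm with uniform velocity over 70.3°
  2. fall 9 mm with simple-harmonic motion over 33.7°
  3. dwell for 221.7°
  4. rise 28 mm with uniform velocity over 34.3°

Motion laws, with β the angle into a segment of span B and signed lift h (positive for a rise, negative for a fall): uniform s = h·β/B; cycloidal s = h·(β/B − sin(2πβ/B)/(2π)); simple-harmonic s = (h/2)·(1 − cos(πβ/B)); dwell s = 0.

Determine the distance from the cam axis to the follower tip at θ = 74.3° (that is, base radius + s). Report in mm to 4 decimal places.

seg 1 [0°–70.3°] uniform, h=25: full span → s += 25 → s = 25.0000
seg 2 [70.3°–104°] simple-harmonic, h=-9: θ=74.3° here. β=4, B=33.7. -9/2·(1 − cos(π·0.1187)) = -0.3092 → s = 24.6908
radial distance = base radius + s = 44 + 24.6908 = 68.6908

68.6908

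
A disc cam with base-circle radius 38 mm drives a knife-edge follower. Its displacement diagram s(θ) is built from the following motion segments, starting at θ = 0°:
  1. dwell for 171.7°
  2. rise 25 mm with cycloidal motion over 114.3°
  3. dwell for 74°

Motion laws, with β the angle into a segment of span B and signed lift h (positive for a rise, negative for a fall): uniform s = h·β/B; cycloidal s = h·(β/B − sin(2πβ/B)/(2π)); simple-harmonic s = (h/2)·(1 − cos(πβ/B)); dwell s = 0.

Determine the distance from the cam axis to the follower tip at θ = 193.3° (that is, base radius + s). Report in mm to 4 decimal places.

seg 1 [0°–171.7°] dwell: s stays 0.0000
seg 2 [171.7°–286°] cycloidal, h=25: θ=193.3° here. β=21.6, B=114.3. 25·(0.1890 − sin(2π·0.1890)/(2π)) = 1.0344 → s = 1.0344
radial distance = base radius + s = 38 + 1.0344 = 39.0344

39.0344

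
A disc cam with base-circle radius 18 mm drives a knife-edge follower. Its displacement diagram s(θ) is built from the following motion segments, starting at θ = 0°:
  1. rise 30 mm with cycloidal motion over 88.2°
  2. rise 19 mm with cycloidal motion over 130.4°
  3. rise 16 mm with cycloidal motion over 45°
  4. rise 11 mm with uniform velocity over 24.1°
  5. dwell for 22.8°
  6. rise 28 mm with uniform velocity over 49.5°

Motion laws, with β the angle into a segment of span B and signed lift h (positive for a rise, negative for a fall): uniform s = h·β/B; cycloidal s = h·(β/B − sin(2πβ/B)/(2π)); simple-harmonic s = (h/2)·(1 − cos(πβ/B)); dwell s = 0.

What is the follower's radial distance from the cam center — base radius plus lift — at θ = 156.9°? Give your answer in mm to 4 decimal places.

seg 1 [0°–88.2°] cycloidal, h=30: full span → s += 30 → s = 30.0000
seg 2 [88.2°–218.6°] cycloidal, h=19: θ=156.9° here. β=68.7, B=130.4. 19·(0.5268 − sin(2π·0.5268)/(2π)) = 10.5175 → s = 40.5175
radial distance = base radius + s = 18 + 40.5175 = 58.5175

58.5175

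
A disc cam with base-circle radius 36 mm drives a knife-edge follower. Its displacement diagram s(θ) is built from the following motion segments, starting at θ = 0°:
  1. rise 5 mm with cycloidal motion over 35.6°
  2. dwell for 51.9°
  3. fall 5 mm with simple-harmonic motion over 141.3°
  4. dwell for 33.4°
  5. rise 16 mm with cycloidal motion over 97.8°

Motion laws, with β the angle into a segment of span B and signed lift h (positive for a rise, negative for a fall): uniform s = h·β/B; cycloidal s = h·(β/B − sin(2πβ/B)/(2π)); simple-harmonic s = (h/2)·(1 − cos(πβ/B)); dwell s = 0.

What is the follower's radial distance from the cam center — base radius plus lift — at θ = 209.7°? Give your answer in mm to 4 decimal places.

seg 1 [0°–35.6°] cycloidal, h=5: full span → s += 5 → s = 5.0000
seg 2 [35.6°–87.5°] dwell: s stays 5.0000
seg 3 [87.5°–228.8°] simple-harmonic, h=-5: θ=209.7° here. β=122.2, B=141.3. -5/2·(1 − cos(π·0.8648)) = -4.7779 → s = 0.2221
radial distance = base radius + s = 36 + 0.2221 = 36.2221

36.2221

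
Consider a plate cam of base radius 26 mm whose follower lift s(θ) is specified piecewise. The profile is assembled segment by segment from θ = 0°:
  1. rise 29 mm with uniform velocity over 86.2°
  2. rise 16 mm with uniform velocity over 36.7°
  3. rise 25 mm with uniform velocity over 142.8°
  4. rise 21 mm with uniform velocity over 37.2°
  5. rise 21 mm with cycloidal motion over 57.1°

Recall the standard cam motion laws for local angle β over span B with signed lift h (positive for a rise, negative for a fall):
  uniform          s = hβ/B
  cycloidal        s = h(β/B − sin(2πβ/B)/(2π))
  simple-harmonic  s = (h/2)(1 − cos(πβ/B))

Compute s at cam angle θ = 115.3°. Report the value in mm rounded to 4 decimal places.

seg 1 [0°–86.2°] uniform, h=29: full span → s += 29 → s = 29.0000
seg 2 [86.2°–122.9°] uniform, h=16: θ=115.3° here. β=29.1, B=36.7. 16·29.1/36.7 = 12.6866 → s = 41.6866

41.6866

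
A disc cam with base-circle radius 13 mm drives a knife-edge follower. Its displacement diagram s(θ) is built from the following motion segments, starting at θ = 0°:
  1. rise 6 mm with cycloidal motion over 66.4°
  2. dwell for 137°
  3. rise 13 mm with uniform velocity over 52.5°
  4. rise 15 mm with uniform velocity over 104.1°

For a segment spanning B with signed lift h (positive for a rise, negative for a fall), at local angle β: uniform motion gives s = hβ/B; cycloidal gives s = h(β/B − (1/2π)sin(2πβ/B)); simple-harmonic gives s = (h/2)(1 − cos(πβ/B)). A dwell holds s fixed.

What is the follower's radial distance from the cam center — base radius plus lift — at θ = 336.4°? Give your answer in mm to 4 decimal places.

seg 1 [0°–66.4°] cycloidal, h=6: full span → s += 6 → s = 6.0000
seg 2 [66.4°–203.4°] dwell: s stays 6.0000
seg 3 [203.4°–255.9°] uniform, h=13: full span → s += 13 → s = 19.0000
seg 4 [255.9°–360°] uniform, h=15: θ=336.4° here. β=80.5, B=104.1. 15·80.5/104.1 = 11.5994 → s = 30.5994
radial distance = base radius + s = 13 + 30.5994 = 43.5994

43.5994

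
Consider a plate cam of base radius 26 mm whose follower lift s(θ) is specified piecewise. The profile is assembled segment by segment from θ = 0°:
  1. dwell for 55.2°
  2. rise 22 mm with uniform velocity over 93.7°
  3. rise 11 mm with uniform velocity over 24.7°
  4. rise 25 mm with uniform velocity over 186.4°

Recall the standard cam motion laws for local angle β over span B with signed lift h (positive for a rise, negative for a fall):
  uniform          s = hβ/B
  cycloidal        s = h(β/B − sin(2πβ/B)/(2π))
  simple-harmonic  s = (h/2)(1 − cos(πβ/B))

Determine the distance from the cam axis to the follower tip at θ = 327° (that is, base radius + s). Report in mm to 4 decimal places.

seg 1 [0°–55.2°] dwell: s stays 0.0000
seg 2 [55.2°–148.9°] uniform, h=22: full span → s += 22 → s = 22.0000
seg 3 [148.9°–173.6°] uniform, h=11: full span → s += 11 → s = 33.0000
seg 4 [173.6°–360°] uniform, h=25: θ=327° here. β=153.4, B=186.4. 25·153.4/186.4 = 20.5740 → s = 53.5740
radial distance = base radius + s = 26 + 53.5740 = 79.5740

79.5740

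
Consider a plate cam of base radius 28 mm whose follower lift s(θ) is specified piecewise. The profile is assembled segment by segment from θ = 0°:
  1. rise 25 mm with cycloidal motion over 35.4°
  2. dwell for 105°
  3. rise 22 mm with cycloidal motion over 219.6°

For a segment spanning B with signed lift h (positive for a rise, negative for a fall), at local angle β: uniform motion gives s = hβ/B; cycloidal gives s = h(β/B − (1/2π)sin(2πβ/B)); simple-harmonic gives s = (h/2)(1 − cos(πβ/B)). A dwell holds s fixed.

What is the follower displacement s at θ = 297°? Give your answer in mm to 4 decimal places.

seg 1 [0°–35.4°] cycloidal, h=25: full span → s += 25 → s = 25.0000
seg 2 [35.4°–140.4°] dwell: s stays 25.0000
seg 3 [140.4°–360°] cycloidal, h=22: θ=297° here. β=156.6, B=219.6. 22·(0.7131 − sin(2π·0.7131)/(2π)) = 19.0963 → s = 44.0963

44.0963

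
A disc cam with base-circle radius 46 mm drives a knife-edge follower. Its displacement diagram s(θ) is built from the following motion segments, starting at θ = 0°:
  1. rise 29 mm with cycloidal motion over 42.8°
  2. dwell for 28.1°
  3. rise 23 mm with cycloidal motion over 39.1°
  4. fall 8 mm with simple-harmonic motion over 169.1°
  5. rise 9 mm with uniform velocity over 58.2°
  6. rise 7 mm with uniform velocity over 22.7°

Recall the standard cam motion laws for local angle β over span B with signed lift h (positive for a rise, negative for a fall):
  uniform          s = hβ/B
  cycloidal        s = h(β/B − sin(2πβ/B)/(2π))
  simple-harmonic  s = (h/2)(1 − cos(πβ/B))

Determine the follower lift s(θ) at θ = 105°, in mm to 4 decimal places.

seg 1 [0°–42.8°] cycloidal, h=29: full span → s += 29 → s = 29.0000
seg 2 [42.8°–70.9°] dwell: s stays 29.0000
seg 3 [70.9°–110°] cycloidal, h=23: θ=105° here. β=34.1, B=39.1. 23·(0.8721 − sin(2π·0.8721)/(2π)) = 22.6936 → s = 51.6936

51.6936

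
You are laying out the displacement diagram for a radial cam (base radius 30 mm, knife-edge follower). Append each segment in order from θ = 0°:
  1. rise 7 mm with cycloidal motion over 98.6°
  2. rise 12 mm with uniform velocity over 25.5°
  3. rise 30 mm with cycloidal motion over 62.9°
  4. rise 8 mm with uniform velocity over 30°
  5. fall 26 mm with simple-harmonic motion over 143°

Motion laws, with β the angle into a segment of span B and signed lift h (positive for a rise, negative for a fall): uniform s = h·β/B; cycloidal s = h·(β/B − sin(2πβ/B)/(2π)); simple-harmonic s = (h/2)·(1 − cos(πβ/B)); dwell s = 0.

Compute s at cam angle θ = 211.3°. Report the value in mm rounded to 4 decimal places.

seg 1 [0°–98.6°] cycloidal, h=7: full span → s += 7 → s = 7.0000
seg 2 [98.6°–124.1°] uniform, h=12: full span → s += 12 → s = 19.0000
seg 3 [124.1°–187°] cycloidal, h=30: full span → s += 30 → s = 49.0000
seg 4 [187°–217°] uniform, h=8: θ=211.3° here. β=24.3, B=30. 8·24.3/30 = 6.4800 → s = 55.4800

55.4800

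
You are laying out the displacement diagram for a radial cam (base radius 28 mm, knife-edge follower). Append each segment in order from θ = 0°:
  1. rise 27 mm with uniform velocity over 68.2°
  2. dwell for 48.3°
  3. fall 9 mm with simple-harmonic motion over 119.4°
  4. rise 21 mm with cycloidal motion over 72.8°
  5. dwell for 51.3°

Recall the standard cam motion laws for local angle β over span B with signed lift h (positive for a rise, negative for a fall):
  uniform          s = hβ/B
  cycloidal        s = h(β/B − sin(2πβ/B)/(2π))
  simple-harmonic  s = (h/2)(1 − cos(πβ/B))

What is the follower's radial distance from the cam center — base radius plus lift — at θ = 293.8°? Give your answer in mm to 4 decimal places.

seg 1 [0°–68.2°] uniform, h=27: full span → s += 27 → s = 27.0000
seg 2 [68.2°–116.5°] dwell: s stays 27.0000
seg 3 [116.5°–235.9°] simple-harmonic, h=-9: full span → s += -9 → s = 18.0000
seg 4 [235.9°–308.7°] cycloidal, h=21: θ=293.8° here. β=57.9, B=72.8. 21·(0.7953 − sin(2π·0.7953)/(2π)) = 19.9095 → s = 37.9095
radial distance = base radius + s = 28 + 37.9095 = 65.9095

65.9095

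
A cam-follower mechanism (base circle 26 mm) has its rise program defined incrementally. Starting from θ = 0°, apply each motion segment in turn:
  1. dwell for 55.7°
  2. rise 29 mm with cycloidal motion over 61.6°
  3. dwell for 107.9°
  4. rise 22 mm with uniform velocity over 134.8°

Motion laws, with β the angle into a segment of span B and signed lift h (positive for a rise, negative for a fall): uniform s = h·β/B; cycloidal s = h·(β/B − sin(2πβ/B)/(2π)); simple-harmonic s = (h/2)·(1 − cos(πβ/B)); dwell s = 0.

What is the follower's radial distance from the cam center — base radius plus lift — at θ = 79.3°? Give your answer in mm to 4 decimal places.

seg 1 [0°–55.7°] dwell: s stays 0.0000
seg 2 [55.7°–117.3°] cycloidal, h=29: θ=79.3° here. β=23.6, B=61.6. 29·(0.3831 − sin(2π·0.3831)/(2π)) = 8.0174 → s = 8.0174
radial distance = base radius + s = 26 + 8.0174 = 34.0174

34.0174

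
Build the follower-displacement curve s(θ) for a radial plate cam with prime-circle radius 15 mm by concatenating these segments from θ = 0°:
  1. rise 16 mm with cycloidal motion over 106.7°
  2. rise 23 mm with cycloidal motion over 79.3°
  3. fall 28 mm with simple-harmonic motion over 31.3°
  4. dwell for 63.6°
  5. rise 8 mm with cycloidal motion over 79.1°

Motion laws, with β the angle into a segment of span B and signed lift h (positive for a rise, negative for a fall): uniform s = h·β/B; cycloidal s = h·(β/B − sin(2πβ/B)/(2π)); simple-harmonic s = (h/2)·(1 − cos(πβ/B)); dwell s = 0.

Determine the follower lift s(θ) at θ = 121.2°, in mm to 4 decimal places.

seg 1 [0°–106.7°] cycloidal, h=16: full span → s += 16 → s = 16.0000
seg 2 [106.7°–186°] cycloidal, h=23: θ=121.2° here. β=14.5, B=79.3. 23·(0.1828 − sin(2π·0.1828)/(2π)) = 0.8660 → s = 16.8660

16.8660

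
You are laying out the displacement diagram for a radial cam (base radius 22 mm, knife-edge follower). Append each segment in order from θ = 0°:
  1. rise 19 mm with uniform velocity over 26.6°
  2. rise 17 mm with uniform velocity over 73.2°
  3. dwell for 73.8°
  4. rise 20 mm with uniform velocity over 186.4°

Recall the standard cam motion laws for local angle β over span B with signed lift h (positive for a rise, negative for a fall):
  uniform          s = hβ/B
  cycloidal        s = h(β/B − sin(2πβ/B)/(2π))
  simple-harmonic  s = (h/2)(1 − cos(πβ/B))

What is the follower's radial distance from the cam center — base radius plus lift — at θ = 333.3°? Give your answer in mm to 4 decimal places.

seg 1 [0°–26.6°] uniform, h=19: full span → s += 19 → s = 19.0000
seg 2 [26.6°–99.8°] uniform, h=17: full span → s += 17 → s = 36.0000
seg 3 [99.8°–173.6°] dwell: s stays 36.0000
seg 4 [173.6°–360°] uniform, h=20: θ=333.3° here. β=159.7, B=186.4. 20·159.7/186.4 = 17.1352 → s = 53.1352
radial distance = base radius + s = 22 + 53.1352 = 75.1352

75.1352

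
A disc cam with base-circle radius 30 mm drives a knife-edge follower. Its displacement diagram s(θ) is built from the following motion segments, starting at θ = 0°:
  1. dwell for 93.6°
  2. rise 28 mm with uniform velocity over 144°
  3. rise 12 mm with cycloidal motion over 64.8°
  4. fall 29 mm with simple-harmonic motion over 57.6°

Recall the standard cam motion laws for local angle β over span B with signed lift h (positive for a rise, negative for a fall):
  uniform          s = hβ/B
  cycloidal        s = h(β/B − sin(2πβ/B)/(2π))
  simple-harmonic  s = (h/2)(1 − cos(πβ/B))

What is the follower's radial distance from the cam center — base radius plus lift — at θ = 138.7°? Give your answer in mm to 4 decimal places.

seg 1 [0°–93.6°] dwell: s stays 0.0000
seg 2 [93.6°–237.6°] uniform, h=28: θ=138.7° here. β=45.1, B=144. 28·45.1/144 = 8.7694 → s = 8.7694
radial distance = base radius + s = 30 + 8.7694 = 38.7694

38.7694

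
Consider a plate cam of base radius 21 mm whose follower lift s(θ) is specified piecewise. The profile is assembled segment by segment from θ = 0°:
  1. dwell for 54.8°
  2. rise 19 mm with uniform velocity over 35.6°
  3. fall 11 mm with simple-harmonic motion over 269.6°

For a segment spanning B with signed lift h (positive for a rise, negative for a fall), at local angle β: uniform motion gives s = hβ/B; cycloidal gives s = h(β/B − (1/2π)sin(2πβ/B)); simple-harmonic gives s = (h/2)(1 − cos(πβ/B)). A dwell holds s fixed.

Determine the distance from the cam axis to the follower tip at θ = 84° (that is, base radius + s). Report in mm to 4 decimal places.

seg 1 [0°–54.8°] dwell: s stays 0.0000
seg 2 [54.8°–90.4°] uniform, h=19: θ=84° here. β=29.2, B=35.6. 19·29.2/35.6 = 15.5843 → s = 15.5843
radial distance = base radius + s = 21 + 15.5843 = 36.5843

36.5843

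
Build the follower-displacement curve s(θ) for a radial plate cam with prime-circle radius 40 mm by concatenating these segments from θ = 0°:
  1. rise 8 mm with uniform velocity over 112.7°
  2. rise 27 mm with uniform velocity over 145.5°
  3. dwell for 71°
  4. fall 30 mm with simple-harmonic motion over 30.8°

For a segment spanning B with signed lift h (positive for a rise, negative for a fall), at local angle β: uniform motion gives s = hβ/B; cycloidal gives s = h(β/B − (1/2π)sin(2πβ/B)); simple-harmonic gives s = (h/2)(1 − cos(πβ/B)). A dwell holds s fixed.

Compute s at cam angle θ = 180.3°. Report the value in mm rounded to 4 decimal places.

seg 1 [0°–112.7°] uniform, h=8: full span → s += 8 → s = 8.0000
seg 2 [112.7°–258.2°] uniform, h=27: θ=180.3° here. β=67.6, B=145.5. 27·67.6/145.5 = 12.5443 → s = 20.5443

20.5443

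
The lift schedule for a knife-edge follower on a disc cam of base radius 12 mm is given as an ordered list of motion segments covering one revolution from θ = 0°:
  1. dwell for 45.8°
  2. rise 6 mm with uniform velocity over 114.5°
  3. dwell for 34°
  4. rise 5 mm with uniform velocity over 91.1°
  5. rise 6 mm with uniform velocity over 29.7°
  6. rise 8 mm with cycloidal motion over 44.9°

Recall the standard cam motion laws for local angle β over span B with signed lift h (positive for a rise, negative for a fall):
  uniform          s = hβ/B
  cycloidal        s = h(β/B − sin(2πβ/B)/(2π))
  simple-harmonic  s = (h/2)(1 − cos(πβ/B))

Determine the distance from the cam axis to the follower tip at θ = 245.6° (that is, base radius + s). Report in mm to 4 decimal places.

seg 1 [0°–45.8°] dwell: s stays 0.0000
seg 2 [45.8°–160.3°] uniform, h=6: full span → s += 6 → s = 6.0000
seg 3 [160.3°–194.3°] dwell: s stays 6.0000
seg 4 [194.3°–285.4°] uniform, h=5: θ=245.6° here. β=51.3, B=91.1. 5·51.3/91.1 = 2.8156 → s = 8.8156
radial distance = base radius + s = 12 + 8.8156 = 20.8156

20.8156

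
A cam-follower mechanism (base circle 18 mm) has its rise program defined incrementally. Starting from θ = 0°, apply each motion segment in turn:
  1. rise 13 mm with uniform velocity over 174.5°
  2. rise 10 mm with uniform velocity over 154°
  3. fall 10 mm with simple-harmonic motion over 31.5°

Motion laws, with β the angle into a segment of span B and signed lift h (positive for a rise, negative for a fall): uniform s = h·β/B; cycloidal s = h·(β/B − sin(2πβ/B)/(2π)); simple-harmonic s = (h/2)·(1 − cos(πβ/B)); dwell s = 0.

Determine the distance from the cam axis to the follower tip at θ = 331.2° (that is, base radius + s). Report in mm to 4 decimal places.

seg 1 [0°–174.5°] uniform, h=13: full span → s += 13 → s = 13.0000
seg 2 [174.5°–328.5°] uniform, h=10: full span → s += 10 → s = 23.0000
seg 3 [328.5°–360°] simple-harmonic, h=-10: θ=331.2° here. β=2.7, B=31.5. -10/2·(1 − cos(π·0.0857)) = -0.1802 → s = 22.8198
radial distance = base radius + s = 18 + 22.8198 = 40.8198

40.8198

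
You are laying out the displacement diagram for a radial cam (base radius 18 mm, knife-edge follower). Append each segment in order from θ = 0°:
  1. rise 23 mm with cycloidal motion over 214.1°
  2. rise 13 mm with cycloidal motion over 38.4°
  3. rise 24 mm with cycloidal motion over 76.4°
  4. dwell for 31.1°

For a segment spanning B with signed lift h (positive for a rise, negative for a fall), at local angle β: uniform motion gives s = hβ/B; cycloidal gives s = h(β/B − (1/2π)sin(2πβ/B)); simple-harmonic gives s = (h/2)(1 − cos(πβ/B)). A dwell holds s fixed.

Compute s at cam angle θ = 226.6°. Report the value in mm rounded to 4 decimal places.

seg 1 [0°–214.1°] cycloidal, h=23: full span → s += 23 → s = 23.0000
seg 2 [214.1°–252.5°] cycloidal, h=13: θ=226.6° here. β=12.5, B=38.4. 13·(0.3255 − sin(2π·0.3255)/(2π)) = 2.3913 → s = 25.3913

25.3913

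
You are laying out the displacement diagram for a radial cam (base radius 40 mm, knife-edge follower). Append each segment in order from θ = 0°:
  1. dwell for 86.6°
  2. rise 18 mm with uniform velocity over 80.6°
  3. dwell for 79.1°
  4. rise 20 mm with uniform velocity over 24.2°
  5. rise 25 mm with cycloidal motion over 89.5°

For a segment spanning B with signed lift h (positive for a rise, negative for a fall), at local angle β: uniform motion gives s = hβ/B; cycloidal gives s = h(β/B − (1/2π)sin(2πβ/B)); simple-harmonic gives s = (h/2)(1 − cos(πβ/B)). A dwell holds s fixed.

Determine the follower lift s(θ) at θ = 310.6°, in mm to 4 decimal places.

seg 1 [0°–86.6°] dwell: s stays 0.0000
seg 2 [86.6°–167.2°] uniform, h=18: full span → s += 18 → s = 18.0000
seg 3 [167.2°–246.3°] dwell: s stays 18.0000
seg 4 [246.3°–270.5°] uniform, h=20: full span → s += 20 → s = 38.0000
seg 5 [270.5°–360°] cycloidal, h=25: θ=310.6° here. β=40.1, B=89.5. 25·(0.4480 − sin(2π·0.4480)/(2π)) = 9.9252 → s = 47.9252

47.9252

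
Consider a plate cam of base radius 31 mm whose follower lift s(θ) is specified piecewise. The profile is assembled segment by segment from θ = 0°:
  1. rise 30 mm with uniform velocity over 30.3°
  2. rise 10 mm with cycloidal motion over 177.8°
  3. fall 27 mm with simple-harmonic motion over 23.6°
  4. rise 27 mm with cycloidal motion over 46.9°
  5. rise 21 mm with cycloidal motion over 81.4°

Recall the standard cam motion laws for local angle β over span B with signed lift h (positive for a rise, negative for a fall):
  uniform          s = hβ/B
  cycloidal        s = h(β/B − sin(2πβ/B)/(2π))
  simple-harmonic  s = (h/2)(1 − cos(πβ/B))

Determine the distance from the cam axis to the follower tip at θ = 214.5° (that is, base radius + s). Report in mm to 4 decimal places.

seg 1 [0°–30.3°] uniform, h=30: full span → s += 30 → s = 30.0000
seg 2 [30.3°–208.1°] cycloidal, h=10: full span → s += 10 → s = 40.0000
seg 3 [208.1°–231.7°] simple-harmonic, h=-27: θ=214.5° here. β=6.4, B=23.6. -27/2·(1 − cos(π·0.2712)) = -4.6101 → s = 35.3899
radial distance = base radius + s = 31 + 35.3899 = 66.3899

66.3899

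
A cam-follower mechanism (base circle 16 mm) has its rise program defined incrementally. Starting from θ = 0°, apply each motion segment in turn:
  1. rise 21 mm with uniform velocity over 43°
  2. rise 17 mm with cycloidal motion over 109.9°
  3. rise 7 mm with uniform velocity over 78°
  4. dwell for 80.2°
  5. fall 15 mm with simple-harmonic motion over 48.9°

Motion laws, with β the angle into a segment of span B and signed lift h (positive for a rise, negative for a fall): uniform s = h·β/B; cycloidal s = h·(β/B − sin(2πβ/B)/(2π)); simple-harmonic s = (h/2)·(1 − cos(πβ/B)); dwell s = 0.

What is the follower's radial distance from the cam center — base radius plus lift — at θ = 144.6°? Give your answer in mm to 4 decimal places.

seg 1 [0°–43°] uniform, h=21: full span → s += 21 → s = 21.0000
seg 2 [43°–152.9°] cycloidal, h=17: θ=144.6° here. β=101.6, B=109.9. 17·(0.9245 − sin(2π·0.9245)/(2π)) = 16.9524 → s = 37.9524
radial distance = base radius + s = 16 + 37.9524 = 53.9524

53.9524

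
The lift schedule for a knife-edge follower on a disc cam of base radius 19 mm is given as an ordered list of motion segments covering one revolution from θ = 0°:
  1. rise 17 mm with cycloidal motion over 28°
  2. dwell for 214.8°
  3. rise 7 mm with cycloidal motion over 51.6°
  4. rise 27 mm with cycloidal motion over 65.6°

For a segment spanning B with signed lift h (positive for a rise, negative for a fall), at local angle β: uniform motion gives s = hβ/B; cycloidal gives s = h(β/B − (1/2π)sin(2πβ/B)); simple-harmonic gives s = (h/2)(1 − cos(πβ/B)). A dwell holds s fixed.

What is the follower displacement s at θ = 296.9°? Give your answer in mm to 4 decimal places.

seg 1 [0°–28°] cycloidal, h=17: full span → s += 17 → s = 17.0000
seg 2 [28°–242.8°] dwell: s stays 17.0000
seg 3 [242.8°–294.4°] cycloidal, h=7: full span → s += 7 → s = 24.0000
seg 4 [294.4°–360°] cycloidal, h=27: θ=296.9° here. β=2.5, B=65.6. 27·(0.0381 − sin(2π·0.0381)/(2π)) = 0.0098 → s = 24.0098

24.0098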